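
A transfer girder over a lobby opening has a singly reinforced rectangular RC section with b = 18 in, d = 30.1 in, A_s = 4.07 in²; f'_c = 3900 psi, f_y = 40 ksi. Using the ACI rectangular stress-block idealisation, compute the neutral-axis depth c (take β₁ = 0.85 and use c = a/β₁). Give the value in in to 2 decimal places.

T = A_s f_y = 4.07 × 40 = 162.8 kips.
a = T/(0.85 f'_c b) = 162.8/(0.85 × 3.9 × 18) = 2.7283 in.
With β₁ = 0.85, c = a/β₁ = 2.7283/0.85 = 3.21 in.

c ≈ 3.21 in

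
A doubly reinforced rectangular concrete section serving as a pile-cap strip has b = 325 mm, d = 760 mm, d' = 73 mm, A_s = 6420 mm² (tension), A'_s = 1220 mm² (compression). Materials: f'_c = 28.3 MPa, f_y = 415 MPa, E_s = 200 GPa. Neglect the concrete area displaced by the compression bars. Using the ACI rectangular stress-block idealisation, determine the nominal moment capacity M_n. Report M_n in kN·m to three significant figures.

Assume both tension and compression steel yield.
Net tension couple steel: A_s − A'_s = 5200 mm².
a = (A_s − A'_s) f_y / (0.85 f'_c b) = 2158000/(0.85 × 28.3 × 325) = 276.03 mm.
c = a/β₁ = 276.03/0.848 = 325.51 mm; ε'_s = 0.003(c − d')/c = 0.0023 ≥ f_y/E_s = 0.0021, so compression steel does yield.
M_n = (A_s − A'_s) f_y (d − a/2) + A'_s f_y (d − d') = [2158000 × (760 − 138.015) + 506300 × (760 − 73)] × 10⁻⁶ = 1342.24 + 347.83 = 1690.07 kN·m.

M_n ≈ 1690 kN·m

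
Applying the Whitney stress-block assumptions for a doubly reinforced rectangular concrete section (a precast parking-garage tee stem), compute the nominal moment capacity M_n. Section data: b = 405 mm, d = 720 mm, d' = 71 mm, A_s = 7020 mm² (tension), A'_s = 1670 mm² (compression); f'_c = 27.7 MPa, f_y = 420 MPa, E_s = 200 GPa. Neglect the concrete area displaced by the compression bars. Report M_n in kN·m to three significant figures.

M_n ≈ 1810 kN·m

Assume both tension and compression steel yield.
Net tension couple steel: A_s − A'_s = 5350 mm².
a = (A_s − A'_s) f_y / (0.85 f'_c b) = 2247000/(0.85 × 27.7 × 405) = 235.64 mm.
c = a/β₁ = 235.64/0.85 = 277.22 mm; ε'_s = 0.003(c − d')/c = 0.0022 ≥ f_y/E_s = 0.0021, so compression steel does yield.
M_n = (A_s − A'_s) f_y (d − a/2) + A'_s f_y (d − d') = [2247000 × (720 − 117.82) + 701400 × (720 − 71)] × 10⁻⁶ = 1353.10 + 455.21 = 1808.31 kN·m.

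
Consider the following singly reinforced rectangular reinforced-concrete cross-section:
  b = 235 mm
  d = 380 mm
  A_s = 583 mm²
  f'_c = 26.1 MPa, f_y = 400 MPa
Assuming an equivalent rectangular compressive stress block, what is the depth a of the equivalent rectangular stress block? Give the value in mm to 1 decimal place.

a ≈ 44.7 mm

T = A_s f_y = 583 × 400 = 233200 N = 233.2 kN.
Setting C = 0.85 f'_c a b equal to T: a = 233200/(0.85 × 26.1 × 235) = 44.7 mm.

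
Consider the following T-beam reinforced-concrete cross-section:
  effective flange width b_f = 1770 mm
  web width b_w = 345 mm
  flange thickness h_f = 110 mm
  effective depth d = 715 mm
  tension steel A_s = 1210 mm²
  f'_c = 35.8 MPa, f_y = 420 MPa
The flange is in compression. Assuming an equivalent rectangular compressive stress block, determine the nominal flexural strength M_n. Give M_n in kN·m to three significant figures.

M_n ≈ 361 kN·m

Tension: T = A_s f_y = 1210 × 420 = 508200 N.
Try a within the flange: a = T/(0.85 f'_c b_f) = 508200/(0.85 × 35.8 × 1770) = 9.44 mm.
Since a = 9.44 ≤ h_f = 110 mm, the stress block lies entirely in the flange; analyse as a rectangular beam of width b_f.
M_n = T(d − a/2) = 508200 × (715 − 4.72) = 360.96 × 10⁶ N·mm.
M_n = 360.96 kN·m.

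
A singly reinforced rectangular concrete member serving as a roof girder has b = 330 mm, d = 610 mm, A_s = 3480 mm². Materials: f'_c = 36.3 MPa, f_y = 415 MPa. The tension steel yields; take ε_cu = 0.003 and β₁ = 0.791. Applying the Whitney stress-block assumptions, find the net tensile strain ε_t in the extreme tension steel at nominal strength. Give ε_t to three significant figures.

ε_t ≈ 0.00721

a = A_s f_y/(0.85 f'_c b) = 141.84 mm.
β₁ = 0.791, so c = a/β₁ = 141.84/0.791 = 179.32 mm.
From the linear strain diagram with ε_cu = 0.003: ε_t = 0.003 (d − c)/c = 0.003 × (610 − 179.32)/179.32 = 0.00721.
Since ε_t ≥ 0.005, the section is tension-controlled.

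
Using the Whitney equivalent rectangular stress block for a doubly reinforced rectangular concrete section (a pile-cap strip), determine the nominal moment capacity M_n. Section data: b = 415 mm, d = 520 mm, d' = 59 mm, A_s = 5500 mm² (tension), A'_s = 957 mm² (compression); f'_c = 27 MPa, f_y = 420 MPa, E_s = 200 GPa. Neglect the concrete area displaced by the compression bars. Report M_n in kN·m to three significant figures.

Assume both tension and compression steel yield.
Net tension couple steel: A_s − A'_s = 4543 mm².
a = (A_s − A'_s) f_y / (0.85 f'_c b) = 1908060/(0.85 × 27 × 415) = 200.34 mm.
c = a/β₁ = 200.34/0.85 = 235.69 mm; ε'_s = 0.003(c − d')/c = 0.0022 ≥ f_y/E_s = 0.0021, so compression steel does yield.
M_n = (A_s − A'_s) f_y (d − a/2) + A'_s f_y (d − d') = [1908060 × (520 − 100.17) + 401940 × (520 − 59)] × 10⁻⁶ = 801.06 + 185.29 = 986.35 kN·m.

M_n ≈ 986 kN·m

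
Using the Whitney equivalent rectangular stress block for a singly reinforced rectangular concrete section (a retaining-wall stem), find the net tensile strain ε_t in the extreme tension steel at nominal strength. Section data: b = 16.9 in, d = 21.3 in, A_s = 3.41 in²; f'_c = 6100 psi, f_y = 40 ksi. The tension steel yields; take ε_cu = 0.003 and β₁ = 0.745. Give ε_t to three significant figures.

a = A_s f_y/(0.85 f'_c b) = 1.557 in.
β₁ = 0.745, so c = a/β₁ = 1.557/0.745 = 2.090 in.
From the linear strain diagram with ε_cu = 0.003: ε_t = 0.003 (d − c)/c = 0.003 × (21.3 − 2.090)/2.090 = 0.0276.
Since ε_t ≥ 0.005, the section is tension-controlled.

ε_t ≈ 0.0276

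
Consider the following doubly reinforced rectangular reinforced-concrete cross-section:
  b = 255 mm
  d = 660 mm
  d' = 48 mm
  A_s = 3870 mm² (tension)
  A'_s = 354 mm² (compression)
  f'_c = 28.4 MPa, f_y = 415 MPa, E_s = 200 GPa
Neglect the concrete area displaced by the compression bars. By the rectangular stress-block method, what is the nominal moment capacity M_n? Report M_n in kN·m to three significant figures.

M_n ≈ 880 kN·m

Assume both tension and compression steel yield.
Net tension couple steel: A_s − A'_s = 3516 mm².
a = (A_s − A'_s) f_y / (0.85 f'_c b) = 1459140/(0.85 × 28.4 × 255) = 237.04 mm.
c = a/β₁ = 237.04/0.847 = 279.86 mm; ε'_s = 0.003(c − d')/c = 0.0025 ≥ f_y/E_s = 0.0021, so compression steel does yield.
M_n = (A_s − A'_s) f_y (d − a/2) + A'_s f_y (d − d') = [1459140 × (660 − 118.52) + 146910 × (660 − 48)] × 10⁻⁶ = 790.10 + 89.91 = 880.01 kN·m.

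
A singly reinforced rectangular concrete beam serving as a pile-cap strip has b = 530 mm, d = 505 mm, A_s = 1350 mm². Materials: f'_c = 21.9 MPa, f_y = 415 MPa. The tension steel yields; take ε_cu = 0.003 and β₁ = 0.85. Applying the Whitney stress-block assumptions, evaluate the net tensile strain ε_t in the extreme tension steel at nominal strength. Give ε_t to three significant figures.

a = A_s f_y/(0.85 f'_c b) = 56.79 mm.
β₁ = 0.85, so c = a/β₁ = 56.79/0.85 = 66.81 mm.
From the linear strain diagram with ε_cu = 0.003: ε_t = 0.003 (d − c)/c = 0.003 × (505 − 66.81)/66.81 = 0.0197.
Since ε_t ≥ 0.005, the section is tension-controlled.

ε_t ≈ 0.0197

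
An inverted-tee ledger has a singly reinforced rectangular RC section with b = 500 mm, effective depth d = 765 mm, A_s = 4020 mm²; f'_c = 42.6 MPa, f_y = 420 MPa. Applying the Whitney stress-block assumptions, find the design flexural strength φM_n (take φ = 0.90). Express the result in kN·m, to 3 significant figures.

φM_n ≈ 1090 kN·m

T = A_s f_y = 4020 × 420 = 1688400 N = 1688.4 kN.
From C = T: a = T/(0.85 f'_c b) = 1688400/(0.85 × 42.6 × 500) = 93.26 mm.
M_n = T(d − a/2) = 1688.4 kN × (765 − 46.63) mm = 1212.90 kN·m.
φM_n = 0.90 × 1212.90 = 1091.61 kN·m.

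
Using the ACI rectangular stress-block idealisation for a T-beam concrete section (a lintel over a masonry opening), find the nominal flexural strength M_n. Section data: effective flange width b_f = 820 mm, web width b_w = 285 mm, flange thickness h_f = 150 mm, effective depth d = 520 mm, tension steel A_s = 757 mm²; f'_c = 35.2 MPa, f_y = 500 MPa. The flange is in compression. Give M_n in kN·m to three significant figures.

Tension: T = A_s f_y = 757 × 500 = 378500 N.
Try a within the flange: a = T/(0.85 f'_c b_f) = 378500/(0.85 × 35.2 × 820) = 15.43 mm.
Since a = 15.43 ≤ h_f = 150 mm, the stress block lies entirely in the flange; analyse as a rectangular beam of width b_f.
M_n = T(d − a/2) = 378500 × (520 − 7.715) = 193.90 × 10⁶ N·mm.
M_n = 193.90 kN·m.

M_n ≈ 194 kN·m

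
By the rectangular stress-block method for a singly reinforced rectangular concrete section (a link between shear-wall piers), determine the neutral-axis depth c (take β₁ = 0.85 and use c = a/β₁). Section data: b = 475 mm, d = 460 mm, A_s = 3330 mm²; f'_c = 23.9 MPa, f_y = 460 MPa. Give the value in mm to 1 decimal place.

T = A_s f_y = 3330 × 460 = 1531800 N = 1531.8 kN.
Setting C = 0.85 f'_c a b equal to T: a = 1531800/(0.85 × 23.9 × 475) = 158.742 mm.
With β₁ = 0.85, c = a/β₁ = 158.742/0.85 = 186.8 mm.

c ≈ 186.8 mm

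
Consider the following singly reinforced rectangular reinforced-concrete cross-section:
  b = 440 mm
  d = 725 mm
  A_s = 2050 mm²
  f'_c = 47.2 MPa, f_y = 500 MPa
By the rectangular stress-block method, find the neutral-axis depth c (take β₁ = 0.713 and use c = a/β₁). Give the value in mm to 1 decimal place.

T = A_s f_y = 2050 × 500 = 1025000 N = 1025 kN.
Setting C = 0.85 f'_c a b equal to T: a = 1025000/(0.85 × 47.2 × 440) = 58.064 mm.
With β₁ = 0.713, c = a/β₁ = 58.064/0.713 = 81.4 mm.

c ≈ 81.4 mm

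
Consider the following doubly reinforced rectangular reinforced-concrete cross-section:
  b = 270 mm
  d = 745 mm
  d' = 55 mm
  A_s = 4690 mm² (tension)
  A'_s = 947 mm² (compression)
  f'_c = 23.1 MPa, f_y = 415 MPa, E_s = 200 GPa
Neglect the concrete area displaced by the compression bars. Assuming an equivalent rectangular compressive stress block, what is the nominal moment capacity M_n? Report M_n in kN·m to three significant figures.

Assume both tension and compression steel yield.
Net tension couple steel: A_s − A'_s = 3743 mm².
a = (A_s − A'_s) f_y / (0.85 f'_c b) = 1553345/(0.85 × 23.1 × 270) = 293.00 mm.
c = a/β₁ = 293.00/0.85 = 344.71 mm; ε'_s = 0.003(c − d')/c = 0.0025 ≥ f_y/E_s = 0.0021, so compression steel does yield.
M_n = (A_s − A'_s) f_y (d − a/2) + A'_s f_y (d − d') = [1553345 × (745 − 146.5) + 393005 × (745 − 55)] × 10⁻⁶ = 929.68 + 271.17 = 1200.85 kN·m.

M_n ≈ 1200 kN·m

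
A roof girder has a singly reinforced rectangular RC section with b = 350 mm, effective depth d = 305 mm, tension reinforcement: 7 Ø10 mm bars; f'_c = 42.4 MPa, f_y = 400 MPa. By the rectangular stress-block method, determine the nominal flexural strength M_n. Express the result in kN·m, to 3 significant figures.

M_n ≈ 65.1 kN·m

A_s = 7 × 78.5 = 549.5 mm².
T = A_s f_y = 549.5 × 400 = 219800 N = 219.8 kN.
From C = T: a = T/(0.85 f'_c b) = 219800/(0.85 × 42.4 × 350) = 17.43 mm.
M_n = T(d − a/2) = 219.8 kN × (305 − 8.715) mm = 65.12 kN·m.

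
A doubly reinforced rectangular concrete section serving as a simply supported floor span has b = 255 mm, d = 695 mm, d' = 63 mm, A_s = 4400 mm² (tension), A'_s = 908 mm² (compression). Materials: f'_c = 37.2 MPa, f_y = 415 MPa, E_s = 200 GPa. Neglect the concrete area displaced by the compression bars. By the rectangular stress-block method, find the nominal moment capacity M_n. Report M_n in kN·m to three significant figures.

Assume both tension and compression steel yield.
Net tension couple steel: A_s − A'_s = 3492 mm².
a = (A_s − A'_s) f_y / (0.85 f'_c b) = 1449180/(0.85 × 37.2 × 255) = 179.73 mm.
c = a/β₁ = 179.73/0.784 = 229.25 mm; ε'_s = 0.003(c − d')/c = 0.0022 ≥ f_y/E_s = 0.0021, so compression steel does yield.
M_n = (A_s − A'_s) f_y (d − a/2) + A'_s f_y (d − d') = [1449180 × (695 − 89.865) + 376820 × (695 − 63)] × 10⁻⁶ = 876.95 + 238.15 = 1115.10 kN·m.

M_n ≈ 1120 kN·m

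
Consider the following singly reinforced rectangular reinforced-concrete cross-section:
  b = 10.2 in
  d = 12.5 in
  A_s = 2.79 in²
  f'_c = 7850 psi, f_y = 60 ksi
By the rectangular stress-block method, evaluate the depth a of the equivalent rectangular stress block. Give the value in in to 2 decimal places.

T = A_s f_y = 2.79 × 60 = 167.4 kips.
a = T/(0.85 f'_c b) = 167.4/(0.85 × 7.85 × 10.2) = 2.46 in.

a ≈ 2.46 in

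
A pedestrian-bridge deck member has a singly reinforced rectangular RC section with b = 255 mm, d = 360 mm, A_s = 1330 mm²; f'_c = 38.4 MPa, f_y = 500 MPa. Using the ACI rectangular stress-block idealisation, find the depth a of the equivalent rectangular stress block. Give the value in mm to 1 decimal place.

T = A_s f_y = 1330 × 500 = 665000 N = 665 kN.
Setting C = 0.85 f'_c a b equal to T: a = 665000/(0.85 × 38.4 × 255) = 79.9 mm.

a ≈ 79.9 mm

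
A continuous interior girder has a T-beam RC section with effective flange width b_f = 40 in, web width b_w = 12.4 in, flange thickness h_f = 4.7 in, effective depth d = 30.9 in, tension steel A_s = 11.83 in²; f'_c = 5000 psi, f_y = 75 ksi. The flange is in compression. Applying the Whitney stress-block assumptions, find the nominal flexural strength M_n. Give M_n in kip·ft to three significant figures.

Tension: T = A_s f_y = 11.83 × 75 = 887.25 kips.
Try a within the flange: a = T/(0.85 f'_c b_f) = 887.25/(0.85 × 5 × 40) = 5.219 in.
a = 5.219 > h_f = 4.7 in: the block extends into the web. Split into flange-overhang and web parts.
C_f = 0.85 f'_c (b_f − b_w) h_f = 0.85 × 5 × (40 − 12.4) × 4.7 = 551.3 kips.
Remaining web compression depth: a_w = (T − C_f)/(0.85 f'_c b_w) = (887.25 − 551.3)/(0.85 × 5 × 12.4) = 6.375 in.
M_n = C_f(d − h_f/2) + (T − C_f)(d − a_w/2) = 551.3 × (30.9 − 2.35) + 335.95 × (30.9 − 3.1875) = 15739.6 + 9310.0 = 25049.6 kip·in.
M_n = 25049.6/12 = 2087.47 kip·ft.

M_n ≈ 2090 kip·ft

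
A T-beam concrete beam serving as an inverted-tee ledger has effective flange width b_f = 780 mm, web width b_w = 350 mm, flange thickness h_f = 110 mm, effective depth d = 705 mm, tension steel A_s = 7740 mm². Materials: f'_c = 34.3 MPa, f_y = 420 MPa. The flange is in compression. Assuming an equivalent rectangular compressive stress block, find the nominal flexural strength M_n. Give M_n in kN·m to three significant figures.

Tension: T = A_s f_y = 7740 × 420 = 3250800 N.
Try a within the flange: a = T/(0.85 f'_c b_f) = 3250800/(0.85 × 34.3 × 780) = 142.95 mm.
a = 142.95 > h_f = 110 mm: the block extends into the web. Split into flange-overhang and web parts.
C_f = 0.85 f'_c (b_f − b_w) h_f = 0.85 × 34.3 × (780 − 350) × 110 = 1379032 N.
Remaining web compression depth: a_w = (T − C_f)/(0.85 f'_c b_w) = (3250800 − 1379032)/(0.85 × 34.3 × 350) = 183.43 mm.
M_n = C_f(d − h_f/2) + (T − C_f)(d − a_w/2) = 1379032 × (705 − 55) + 1871768 × (705 − 91.715) = 896.37 + 1147.93 = 2044.30 × 10⁶ N·mm.
M_n = 2044.30 kN·m.

M_n ≈ 2040 kN·m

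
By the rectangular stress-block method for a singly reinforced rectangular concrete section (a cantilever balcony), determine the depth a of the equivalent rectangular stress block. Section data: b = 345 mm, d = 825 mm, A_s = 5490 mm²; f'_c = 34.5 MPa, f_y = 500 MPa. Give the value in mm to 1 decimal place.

a ≈ 271.3 mm

T = A_s f_y = 5490 × 500 = 2745000 N = 2745 kN.
Setting C = 0.85 f'_c a b equal to T: a = 2745000/(0.85 × 34.5 × 345) = 271.3 mm.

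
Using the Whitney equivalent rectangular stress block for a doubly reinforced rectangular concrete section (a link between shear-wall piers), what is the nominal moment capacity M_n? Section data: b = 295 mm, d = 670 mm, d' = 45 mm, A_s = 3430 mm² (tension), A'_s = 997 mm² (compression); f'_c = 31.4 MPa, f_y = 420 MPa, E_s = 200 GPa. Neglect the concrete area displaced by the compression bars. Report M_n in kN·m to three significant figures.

Assume both tension and compression steel yield.
Net tension couple steel: A_s − A'_s = 2433 mm².
a = (A_s − A'_s) f_y / (0.85 f'_c b) = 1021860/(0.85 × 31.4 × 295) = 129.78 mm.
c = a/β₁ = 129.78/0.826 = 157.12 mm; ε'_s = 0.003(c − d')/c = 0.0021 ≥ f_y/E_s = 0.0021, so compression steel does yield.
M_n = (A_s − A'_s) f_y (d − a/2) + A'_s f_y (d − d') = [1021860 × (670 − 64.89) + 418740 × (670 − 45)] × 10⁻⁶ = 618.34 + 261.71 = 880.05 kN·m.

M_n ≈ 880 kN·m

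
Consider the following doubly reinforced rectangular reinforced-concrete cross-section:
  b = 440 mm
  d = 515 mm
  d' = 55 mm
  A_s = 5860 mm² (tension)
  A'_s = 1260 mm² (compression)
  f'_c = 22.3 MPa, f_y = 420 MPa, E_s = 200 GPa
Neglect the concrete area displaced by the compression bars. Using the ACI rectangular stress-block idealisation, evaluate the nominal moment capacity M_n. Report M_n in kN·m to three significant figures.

Assume both tension and compression steel yield.
Net tension couple steel: A_s − A'_s = 4600 mm².
a = (A_s − A'_s) f_y / (0.85 f'_c b) = 1932000/(0.85 × 22.3 × 440) = 231.65 mm.
c = a/β₁ = 231.65/0.85 = 272.53 mm; ε'_s = 0.003(c − d')/c = 0.0024 ≥ f_y/E_s = 0.0021, so compression steel does yield.
M_n = (A_s − A'_s) f_y (d − a/2) + A'_s f_y (d − d') = [1932000 × (515 − 115.825) + 529200 × (515 − 55)] × 10⁻⁶ = 771.21 + 243.43 = 1014.64 kN·m.

M_n ≈ 1010 kN·m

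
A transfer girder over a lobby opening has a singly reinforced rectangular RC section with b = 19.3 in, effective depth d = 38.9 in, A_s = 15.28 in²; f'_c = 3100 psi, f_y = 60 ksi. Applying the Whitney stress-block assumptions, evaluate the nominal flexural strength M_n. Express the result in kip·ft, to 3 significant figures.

M_n ≈ 2280 kip·ft

T = A_s f_y = 15.28 × 60 = 916.8 kips.
a = T/(0.85 f'_c b) = 916.8/(0.85 × 3.1 × 19.3) = 18.028 in.
M_n = T(d − a/2) = 916.8 × (38.9 − 9.014) = 27399.5 kip·in = 27399.5/12 = 2283.29 kip·ft.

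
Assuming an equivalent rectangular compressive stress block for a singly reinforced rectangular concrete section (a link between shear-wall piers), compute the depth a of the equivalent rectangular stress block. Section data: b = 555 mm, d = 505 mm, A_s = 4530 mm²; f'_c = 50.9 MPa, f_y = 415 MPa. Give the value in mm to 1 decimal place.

a ≈ 78.3 mm

T = A_s f_y = 4530 × 415 = 1879950 N = 1879.95 kN.
Setting C = 0.85 f'_c a b equal to T: a = 1879950/(0.85 × 50.9 × 555) = 78.3 mm.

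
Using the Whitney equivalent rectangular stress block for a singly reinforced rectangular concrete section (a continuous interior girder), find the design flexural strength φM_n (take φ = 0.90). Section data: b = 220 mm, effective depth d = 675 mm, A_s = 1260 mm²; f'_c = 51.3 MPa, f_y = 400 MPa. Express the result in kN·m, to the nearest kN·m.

φM_n ≈ 294 kN·m

T = A_s f_y = 1260 × 400 = 504000 N = 504 kN.
From C = T: a = T/(0.85 f'_c b) = 504000/(0.85 × 51.3 × 220) = 52.54 mm.
M_n = T(d − a/2) = 504 kN × (675 − 26.27) mm = 326.96 kN·m.
φM_n = 0.90 × 326.96 = 294.26 kN·m.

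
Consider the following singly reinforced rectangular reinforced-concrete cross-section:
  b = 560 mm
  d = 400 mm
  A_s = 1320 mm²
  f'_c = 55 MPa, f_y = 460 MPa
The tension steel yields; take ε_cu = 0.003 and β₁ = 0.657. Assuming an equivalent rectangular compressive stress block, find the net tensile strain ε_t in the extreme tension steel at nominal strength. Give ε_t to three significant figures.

a = A_s f_y/(0.85 f'_c b) = 23.19 mm.
β₁ = 0.657, so c = a/β₁ = 23.19/0.657 = 35.30 mm.
From the linear strain diagram with ε_cu = 0.003: ε_t = 0.003 (d − c)/c = 0.003 × (400 − 35.30)/35.30 = 0.0310.
Since ε_t ≥ 0.005, the section is tension-controlled.

ε_t ≈ 0.0310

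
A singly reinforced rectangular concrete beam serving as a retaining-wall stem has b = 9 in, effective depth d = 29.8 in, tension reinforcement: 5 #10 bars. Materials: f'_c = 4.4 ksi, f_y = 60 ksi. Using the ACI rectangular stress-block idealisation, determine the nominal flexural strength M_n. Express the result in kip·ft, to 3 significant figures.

A_s = 5 × 1.27 = 6.35 in².
T = A_s f_y = 6.35 × 60 = 381 kips.
a = T/(0.85 f'_c b) = 381/(0.85 × 4.4 × 9) = 11.319 in.
M_n = T(d − a/2) = 381 × (29.8 − 5.6595) = 9197.5 kip·in = 9197.5/12 = 766.46 kip·ft.

M_n ≈ 766 kip·ft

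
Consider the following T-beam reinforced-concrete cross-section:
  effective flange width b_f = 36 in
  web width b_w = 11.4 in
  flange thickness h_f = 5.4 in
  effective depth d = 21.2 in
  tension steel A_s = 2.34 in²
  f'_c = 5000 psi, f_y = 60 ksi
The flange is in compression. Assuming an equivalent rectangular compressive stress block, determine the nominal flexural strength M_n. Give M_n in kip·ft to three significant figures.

Tension: T = A_s f_y = 2.34 × 60 = 140.4 kips.
Try a within the flange: a = T/(0.85 f'_c b_f) = 140.4/(0.85 × 5 × 36) = 0.918 in.
Since a = 0.918 ≤ h_f = 5.4 in, the stress block lies entirely in the flange; analyse as a rectangular beam of width b_f.
M_n = T(d − a/2) = 140.4 × (21.2 − 0.459) = 2912.0 kip·in.
M_n = 2912.0/12 = 242.67 kip·ft.

M_n ≈ 243 kip·ft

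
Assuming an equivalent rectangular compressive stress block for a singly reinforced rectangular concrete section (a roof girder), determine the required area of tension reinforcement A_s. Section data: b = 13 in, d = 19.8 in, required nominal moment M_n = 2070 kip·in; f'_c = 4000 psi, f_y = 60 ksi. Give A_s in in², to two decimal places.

From M_n = 0.85 f'_c a b (d − a/2):
a = d − √(d² − 2M_n/(0.85 f'_c b)) = 19.8 − √(19.8² − 2 × 2070/(0.85 × 4 × 13)) = 2.526 in.
A_s = 0.85 f'_c a b / f_y = 0.85 × 4 × 2.526 × 13 / 60 = 1.861 in².

A_s ≈ 1.86 in²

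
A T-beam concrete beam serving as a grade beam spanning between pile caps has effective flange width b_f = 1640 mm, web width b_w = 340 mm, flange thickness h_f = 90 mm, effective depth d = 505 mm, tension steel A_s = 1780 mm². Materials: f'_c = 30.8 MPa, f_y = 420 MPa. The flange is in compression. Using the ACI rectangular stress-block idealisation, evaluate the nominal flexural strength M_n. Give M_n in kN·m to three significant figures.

M_n ≈ 371 kN·m

Tension: T = A_s f_y = 1780 × 420 = 747600 N.
Try a within the flange: a = T/(0.85 f'_c b_f) = 747600/(0.85 × 30.8 × 1640) = 17.41 mm.
Since a = 17.41 ≤ h_f = 90 mm, the stress block lies entirely in the flange; analyse as a rectangular beam of width b_f.
M_n = T(d − a/2) = 747600 × (505 − 8.705) = 371.03 × 10⁶ N·mm.
M_n = 371.03 kN·m.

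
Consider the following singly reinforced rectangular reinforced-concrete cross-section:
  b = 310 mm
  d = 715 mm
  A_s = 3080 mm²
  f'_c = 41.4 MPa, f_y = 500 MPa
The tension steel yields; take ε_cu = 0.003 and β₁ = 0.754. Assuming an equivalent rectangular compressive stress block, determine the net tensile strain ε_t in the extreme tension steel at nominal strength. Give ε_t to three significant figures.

a = A_s f_y/(0.85 f'_c b) = 141.17 mm.
β₁ = 0.754, so c = a/β₁ = 141.17/0.754 = 187.23 mm.
From the linear strain diagram with ε_cu = 0.003: ε_t = 0.003 (d − c)/c = 0.003 × (715 − 187.23)/187.23 = 0.00846.
Since ε_t ≥ 0.005, the section is tension-controlled.

ε_t ≈ 0.00846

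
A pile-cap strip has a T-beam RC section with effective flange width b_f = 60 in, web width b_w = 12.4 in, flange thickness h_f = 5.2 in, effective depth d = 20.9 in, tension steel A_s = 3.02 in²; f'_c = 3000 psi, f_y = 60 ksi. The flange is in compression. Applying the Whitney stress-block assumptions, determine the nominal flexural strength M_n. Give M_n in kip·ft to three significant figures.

Tension: T = A_s f_y = 3.02 × 60 = 181.2 kips.
Try a within the flange: a = T/(0.85 f'_c b_f) = 181.2/(0.85 × 3 × 60) = 1.184 in.
Since a = 1.184 ≤ h_f = 5.2 in, the stress block lies entirely in the flange; analyse as a rectangular beam of width b_f.
M_n = T(d − a/2) = 181.2 × (20.9 − 0.592) = 3679.8 kip·in.
M_n = 3679.8/12 = 306.65 kip·ft.

M_n ≈ 307 kip·ft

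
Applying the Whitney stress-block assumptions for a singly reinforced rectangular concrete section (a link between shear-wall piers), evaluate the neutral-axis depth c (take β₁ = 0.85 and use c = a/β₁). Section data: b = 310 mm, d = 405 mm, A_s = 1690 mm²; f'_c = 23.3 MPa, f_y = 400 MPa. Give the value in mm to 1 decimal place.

T = A_s f_y = 1690 × 400 = 676000 N = 676 kN.
Setting C = 0.85 f'_c a b equal to T: a = 676000/(0.85 × 23.3 × 310) = 110.106 mm.
With β₁ = 0.85, c = a/β₁ = 110.106/0.85 = 129.5 mm.

c ≈ 129.5 mm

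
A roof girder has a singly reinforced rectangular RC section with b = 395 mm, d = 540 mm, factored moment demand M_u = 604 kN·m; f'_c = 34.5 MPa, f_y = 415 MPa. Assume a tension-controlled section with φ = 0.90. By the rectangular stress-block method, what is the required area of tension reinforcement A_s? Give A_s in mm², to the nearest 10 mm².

A_s ≈ 3370 mm²

M_n = M_u/φ = 604/0.90 = 671.111 kN·m.
With M_n = 0.85 f'_c a b (d − a/2), solve the quadratic for a:
a = d − √(d² − 2M_n/(0.85 f'_c b)) = 540 − √(540² − 2 × 671.111×10⁶/(0.85 × 34.5 × 395)) = 120.80 mm.
A_s = 0.85 f'_c a b / f_y = 0.85 × 34.5 × 120.80 × 395 / 415 = 3371.7 mm².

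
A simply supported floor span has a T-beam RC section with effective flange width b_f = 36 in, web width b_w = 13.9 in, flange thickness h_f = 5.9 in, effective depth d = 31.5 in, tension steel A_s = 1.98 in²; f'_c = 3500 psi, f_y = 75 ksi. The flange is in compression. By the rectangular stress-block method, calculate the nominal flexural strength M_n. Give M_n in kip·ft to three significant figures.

Tension: T = A_s f_y = 1.98 × 75 = 148.5 kips.
Try a within the flange: a = T/(0.85 f'_c b_f) = 148.5/(0.85 × 3.5 × 36) = 1.387 in.
Since a = 1.387 ≤ h_f = 5.9 in, the stress block lies entirely in the flange; analyse as a rectangular beam of width b_f.
M_n = T(d − a/2) = 148.5 × (31.5 − 0.6935) = 4574.8 kip·in.
M_n = 4574.8/12 = 381.23 kip·ft.

M_n ≈ 381 kip·ft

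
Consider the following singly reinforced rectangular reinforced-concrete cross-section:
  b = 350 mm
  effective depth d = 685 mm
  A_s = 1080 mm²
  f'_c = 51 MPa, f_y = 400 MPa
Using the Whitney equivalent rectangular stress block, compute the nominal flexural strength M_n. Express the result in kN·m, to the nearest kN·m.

T = A_s f_y = 1080 × 400 = 432000 N = 432 kN.
From C = T: a = T/(0.85 f'_c b) = 432000/(0.85 × 51 × 350) = 28.47 mm.
M_n = T(d − a/2) = 432 kN × (685 − 14.235) mm = 289.77 kN·m.

M_n ≈ 290 kN·m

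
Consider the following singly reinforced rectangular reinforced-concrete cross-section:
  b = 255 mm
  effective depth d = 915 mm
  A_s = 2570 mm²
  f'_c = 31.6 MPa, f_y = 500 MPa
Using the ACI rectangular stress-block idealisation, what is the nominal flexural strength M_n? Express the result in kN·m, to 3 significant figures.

T = A_s f_y = 2570 × 500 = 1285000 N = 1285 kN.
From C = T: a = T/(0.85 f'_c b) = 1285000/(0.85 × 31.6 × 255) = 187.61 mm.
M_n = T(d − a/2) = 1285 kN × (915 − 93.805) mm = 1055.24 kN·m.

M_n ≈ 1060 kN·m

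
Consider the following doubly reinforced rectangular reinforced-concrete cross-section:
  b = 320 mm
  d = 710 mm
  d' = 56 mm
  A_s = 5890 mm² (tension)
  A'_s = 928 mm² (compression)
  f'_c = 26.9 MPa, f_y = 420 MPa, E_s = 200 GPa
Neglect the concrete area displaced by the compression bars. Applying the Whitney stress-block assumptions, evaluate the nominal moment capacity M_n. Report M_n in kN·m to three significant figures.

Assume both tension and compression steel yield.
Net tension couple steel: A_s − A'_s = 4962 mm².
a = (A_s − A'_s) f_y / (0.85 f'_c b) = 2084040/(0.85 × 26.9 × 320) = 284.83 mm.
c = a/β₁ = 284.83/0.85 = 335.09 mm; ε'_s = 0.003(c − d')/c = 0.0025 ≥ f_y/E_s = 0.0021, so compression steel does yield.
M_n = (A_s − A'_s) f_y (d − a/2) + A'_s f_y (d − d') = [2084040 × (710 − 142.415) + 389760 × (710 − 56)] × 10⁻⁶ = 1182.87 + 254.90 = 1437.77 kN·m.

M_n ≈ 1440 kN·m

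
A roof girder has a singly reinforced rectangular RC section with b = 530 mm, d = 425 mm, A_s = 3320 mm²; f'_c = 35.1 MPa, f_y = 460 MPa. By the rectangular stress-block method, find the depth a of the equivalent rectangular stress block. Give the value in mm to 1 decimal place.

T = A_s f_y = 3320 × 460 = 1527200 N = 1527.2 kN.
Setting C = 0.85 f'_c a b equal to T: a = 1527200/(0.85 × 35.1 × 530) = 96.6 mm.

a ≈ 96.6 mm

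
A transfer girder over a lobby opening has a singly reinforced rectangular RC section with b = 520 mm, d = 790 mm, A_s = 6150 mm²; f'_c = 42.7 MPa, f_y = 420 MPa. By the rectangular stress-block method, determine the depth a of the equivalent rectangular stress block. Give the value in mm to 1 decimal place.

a ≈ 136.9 mm

T = A_s f_y = 6150 × 420 = 2583000 N = 2583 kN.
Setting C = 0.85 f'_c a b equal to T: a = 2583000/(0.85 × 42.7 × 520) = 136.9 mm.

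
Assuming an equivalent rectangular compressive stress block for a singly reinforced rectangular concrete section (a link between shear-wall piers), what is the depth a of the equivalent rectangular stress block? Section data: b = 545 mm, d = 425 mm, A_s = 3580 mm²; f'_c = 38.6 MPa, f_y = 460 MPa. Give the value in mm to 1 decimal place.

T = A_s f_y = 3580 × 460 = 1646800 N = 1646.8 kN.
Setting C = 0.85 f'_c a b equal to T: a = 1646800/(0.85 × 38.6 × 545) = 92.1 mm.

a ≈ 92.1 mm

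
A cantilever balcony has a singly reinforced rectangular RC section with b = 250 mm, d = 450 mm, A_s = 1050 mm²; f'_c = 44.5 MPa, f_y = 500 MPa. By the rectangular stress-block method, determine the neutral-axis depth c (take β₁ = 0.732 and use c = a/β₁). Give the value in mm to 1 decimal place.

c ≈ 75.8 mm

T = A_s f_y = 1050 × 500 = 525000 N = 525 kN.
Setting C = 0.85 f'_c a b equal to T: a = 525000/(0.85 × 44.5 × 250) = 55.519 mm.
With β₁ = 0.732, c = a/β₁ = 55.519/0.732 = 75.8 mm.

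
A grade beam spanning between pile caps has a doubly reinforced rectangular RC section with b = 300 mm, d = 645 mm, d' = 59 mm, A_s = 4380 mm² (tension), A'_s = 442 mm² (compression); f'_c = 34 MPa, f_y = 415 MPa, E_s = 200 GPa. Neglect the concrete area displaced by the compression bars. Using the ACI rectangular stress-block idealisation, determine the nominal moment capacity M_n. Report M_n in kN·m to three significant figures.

Assume both tension and compression steel yield.
Net tension couple steel: A_s − A'_s = 3938 mm².
a = (A_s − A'_s) f_y / (0.85 f'_c b) = 1634270/(0.85 × 34 × 300) = 188.50 mm.
c = a/β₁ = 188.50/0.807 = 233.58 mm; ε'_s = 0.003(c − d')/c = 0.0022 ≥ f_y/E_s = 0.0021, so compression steel does yield.
M_n = (A_s − A'_s) f_y (d − a/2) + A'_s f_y (d − d') = [1634270 × (645 − 94.25) + 183430 × (645 − 59)] × 10⁻⁶ = 900.07 + 107.49 = 1007.56 kN·m.

M_n ≈ 1010 kN·m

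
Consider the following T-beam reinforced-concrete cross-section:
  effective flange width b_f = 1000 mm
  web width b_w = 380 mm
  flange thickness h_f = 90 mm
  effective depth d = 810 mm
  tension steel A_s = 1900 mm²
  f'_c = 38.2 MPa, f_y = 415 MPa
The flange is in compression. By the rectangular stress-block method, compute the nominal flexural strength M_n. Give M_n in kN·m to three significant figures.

M_n ≈ 629 kN·m

Tension: T = A_s f_y = 1900 × 415 = 788500 N.
Try a within the flange: a = T/(0.85 f'_c b_f) = 788500/(0.85 × 38.2 × 1000) = 24.28 mm.
Since a = 24.28 ≤ h_f = 90 mm, the stress block lies entirely in the flange; analyse as a rectangular beam of width b_f.
M_n = T(d − a/2) = 788500 × (810 − 12.14) = 629.11 × 10⁶ N·mm.
M_n = 629.11 kN·m.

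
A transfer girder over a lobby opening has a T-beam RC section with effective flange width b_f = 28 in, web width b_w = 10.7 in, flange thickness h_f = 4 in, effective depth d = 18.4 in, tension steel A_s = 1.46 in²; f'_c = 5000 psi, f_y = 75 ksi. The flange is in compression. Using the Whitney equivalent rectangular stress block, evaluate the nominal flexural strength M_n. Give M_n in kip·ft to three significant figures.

Tension: T = A_s f_y = 1.46 × 75 = 109.5 kips.
Try a within the flange: a = T/(0.85 f'_c b_f) = 109.5/(0.85 × 5 × 28) = 0.920 in.
Since a = 0.920 ≤ h_f = 4 in, the stress block lies entirely in the flange; analyse as a rectangular beam of width b_f.
M_n = T(d − a/2) = 109.5 × (18.4 − 0.46) = 1964.4 kip·in.
M_n = 1964.4/12 = 163.70 kip·ft.

M_n ≈ 164 kip·ft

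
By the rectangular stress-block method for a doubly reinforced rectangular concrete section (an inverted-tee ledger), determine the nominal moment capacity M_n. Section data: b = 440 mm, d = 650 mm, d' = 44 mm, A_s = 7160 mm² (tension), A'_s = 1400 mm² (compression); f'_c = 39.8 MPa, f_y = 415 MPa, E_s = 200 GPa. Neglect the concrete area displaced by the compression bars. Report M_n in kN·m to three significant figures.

M_n ≈ 1710 kN·m

Assume both tension and compression steel yield.
Net tension couple steel: A_s − A'_s = 5760 mm².
a = (A_s − A'_s) f_y / (0.85 f'_c b) = 2390400/(0.85 × 39.8 × 440) = 160.59 mm.
c = a/β₁ = 160.59/0.766 = 209.65 mm; ε'_s = 0.003(c − d')/c = 0.0024 ≥ f_y/E_s = 0.0021, so compression steel does yield.
M_n = (A_s − A'_s) f_y (d − a/2) + A'_s f_y (d − d') = [2390400 × (650 − 80.295) + 581000 × (650 − 44)] × 10⁻⁶ = 1361.82 + 352.09 = 1713.91 kN·m.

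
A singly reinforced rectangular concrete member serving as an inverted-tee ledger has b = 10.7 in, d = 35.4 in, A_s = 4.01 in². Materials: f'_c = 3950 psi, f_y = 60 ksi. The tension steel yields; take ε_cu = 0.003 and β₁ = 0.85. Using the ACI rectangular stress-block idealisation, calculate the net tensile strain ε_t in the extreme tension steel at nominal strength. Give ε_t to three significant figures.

a = A_s f_y/(0.85 f'_c b) = 6.697 in.
β₁ = 0.85, so c = a/β₁ = 6.697/0.85 = 7.879 in.
From the linear strain diagram with ε_cu = 0.003: ε_t = 0.003 (d − c)/c = 0.003 × (35.4 − 7.879)/7.879 = 0.0105.
Since ε_t ≥ 0.005, the section is tension-controlled.

ε_t ≈ 0.0105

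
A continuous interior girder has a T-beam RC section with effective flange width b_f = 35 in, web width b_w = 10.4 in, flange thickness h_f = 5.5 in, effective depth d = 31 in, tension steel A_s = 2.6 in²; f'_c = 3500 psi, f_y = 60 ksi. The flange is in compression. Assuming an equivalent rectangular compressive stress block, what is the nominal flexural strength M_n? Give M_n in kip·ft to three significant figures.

M_n ≈ 393 kip·ft

Tension: T = A_s f_y = 2.6 × 60 = 156 kips.
Try a within the flange: a = T/(0.85 f'_c b_f) = 156/(0.85 × 3.5 × 35) = 1.498 in.
Since a = 1.498 ≤ h_f = 5.5 in, the stress block lies entirely in the flange; analyse as a rectangular beam of width b_f.
M_n = T(d − a/2) = 156 × (31 − 0.749) = 4719.2 kip·in.
M_n = 4719.2/12 = 393.27 kip·ft.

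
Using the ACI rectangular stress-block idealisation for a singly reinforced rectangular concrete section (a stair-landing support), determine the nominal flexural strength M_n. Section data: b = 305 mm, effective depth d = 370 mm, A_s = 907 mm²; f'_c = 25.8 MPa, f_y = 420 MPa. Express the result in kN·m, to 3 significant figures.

M_n ≈ 130 kN·m

T = A_s f_y = 907 × 420 = 380940 N = 380.94 kN.
From C = T: a = T/(0.85 f'_c b) = 380940/(0.85 × 25.8 × 305) = 56.95 mm.
M_n = T(d − a/2) = 380.94 kN × (370 − 28.475) mm = 130.10 kN·m.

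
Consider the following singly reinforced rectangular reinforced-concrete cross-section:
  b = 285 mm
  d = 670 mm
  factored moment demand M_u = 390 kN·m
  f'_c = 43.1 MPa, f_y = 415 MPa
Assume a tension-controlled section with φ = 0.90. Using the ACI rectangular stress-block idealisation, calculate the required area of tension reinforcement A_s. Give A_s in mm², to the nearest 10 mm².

M_n = M_u/φ = 390/0.90 = 433.333 kN·m.
With M_n = 0.85 f'_c a b (d − a/2), solve the quadratic for a:
a = d − √(d² − 2M_n/(0.85 f'_c b)) = 670 − √(670² − 2 × 433.333×10⁶/(0.85 × 43.1 × 285)) = 65.11 mm.
A_s = 0.85 f'_c a b / f_y = 0.85 × 43.1 × 65.11 × 285 / 415 = 1638.1 mm².

A_s ≈ 1640 mm²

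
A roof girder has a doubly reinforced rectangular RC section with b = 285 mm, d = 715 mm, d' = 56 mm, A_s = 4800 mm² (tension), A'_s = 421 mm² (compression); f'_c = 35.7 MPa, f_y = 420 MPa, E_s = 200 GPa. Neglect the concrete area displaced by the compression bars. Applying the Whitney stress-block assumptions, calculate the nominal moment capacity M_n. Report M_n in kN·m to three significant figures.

M_n ≈ 1240 kN·m

Assume both tension and compression steel yield.
Net tension couple steel: A_s − A'_s = 4379 mm².
a = (A_s − A'_s) f_y / (0.85 f'_c b) = 1839180/(0.85 × 35.7 × 285) = 212.66 mm.
c = a/β₁ = 212.66/0.795 = 267.50 mm; ε'_s = 0.003(c − d')/c = 0.0024 ≥ f_y/E_s = 0.0021, so compression steel does yield.
M_n = (A_s − A'_s) f_y (d − a/2) + A'_s f_y (d − d') = [1839180 × (715 − 106.33) + 176820 × (715 − 56)] × 10⁻⁶ = 1119.45 + 116.52 = 1235.97 kN·m.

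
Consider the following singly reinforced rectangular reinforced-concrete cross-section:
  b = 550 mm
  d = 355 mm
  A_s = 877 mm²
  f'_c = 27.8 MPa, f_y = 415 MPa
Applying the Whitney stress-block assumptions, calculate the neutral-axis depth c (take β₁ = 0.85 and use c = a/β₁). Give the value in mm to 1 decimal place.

T = A_s f_y = 877 × 415 = 363955 N = 363.955 kN.
Setting C = 0.85 f'_c a b equal to T: a = 363955/(0.85 × 27.8 × 550) = 28.004 mm.
With β₁ = 0.85, c = a/β₁ = 28.004/0.85 = 32.9 mm.

c ≈ 32.9 mm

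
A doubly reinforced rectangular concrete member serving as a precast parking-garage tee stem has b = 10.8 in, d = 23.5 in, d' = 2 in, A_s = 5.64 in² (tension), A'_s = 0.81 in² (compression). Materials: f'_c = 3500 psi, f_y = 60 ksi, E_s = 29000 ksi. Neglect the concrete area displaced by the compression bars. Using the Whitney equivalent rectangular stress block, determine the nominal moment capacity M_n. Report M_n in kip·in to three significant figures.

M_n ≈ 6550 kip·in

Assume both steels yield.
a = (A_s − A'_s) f_y/(0.85 f'_c b) = (5.64 − 0.81) × 60/(0.85 × 3.5 × 10.8) = 9.020 in.
c = a/β₁ = 9.020/0.85 = 10.612 in; ε'_s = 0.003(c − d')/c = 0.0024 ≥ ε_y = 0.0021, so the compression steel yields.
M_n = (A_s − A'_s) f_y (d − a/2) + A'_s f_y (d − d') = 289.8 × (23.5 − 4.51) + 48.6 × (23.5 − 2) = 5503.3 + 1044.9 = 6548.2 kip·in.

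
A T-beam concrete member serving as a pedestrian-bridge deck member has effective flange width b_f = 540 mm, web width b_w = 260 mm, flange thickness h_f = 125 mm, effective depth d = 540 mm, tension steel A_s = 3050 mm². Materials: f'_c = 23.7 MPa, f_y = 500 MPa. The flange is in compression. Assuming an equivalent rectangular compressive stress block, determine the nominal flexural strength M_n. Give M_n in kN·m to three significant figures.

M_n ≈ 715 kN·m

Tension: T = A_s f_y = 3050 × 500 = 1525000 N.
Try a within the flange: a = T/(0.85 f'_c b_f) = 1525000/(0.85 × 23.7 × 540) = 140.19 mm.
a = 140.19 > h_f = 125 mm: the block extends into the web. Split into flange-overhang and web parts.
C_f = 0.85 f'_c (b_f − b_w) h_f = 0.85 × 23.7 × (540 − 260) × 125 = 705075 N.
Remaining web compression depth: a_w = (T − C_f)/(0.85 f'_c b_w) = (1525000 − 705075)/(0.85 × 23.7 × 260) = 156.54 mm.
M_n = C_f(d − h_f/2) + (T − C_f)(d − a_w/2) = 705075 × (540 − 62.5) + 819925 × (540 − 78.27) = 336.67 + 378.58 = 715.25 × 10⁶ N·mm.
M_n = 715.25 kN·m.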